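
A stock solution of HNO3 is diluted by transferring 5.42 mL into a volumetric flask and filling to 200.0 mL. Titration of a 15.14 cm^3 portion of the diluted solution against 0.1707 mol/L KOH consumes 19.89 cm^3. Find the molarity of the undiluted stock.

8.28 M

n(KOH) = 0.1707 x 0.01989 = 0.003395 mol.
n(HNO3) in the aliquot = 0.003395 mol.
[diluted HNO3] = 0.003395 / 0.01514 = 0.2243 M.
Dilution factor = 200.0/5.420 = 36.90, so [stock] = 0.2243 x 36.90 = 8.28 M.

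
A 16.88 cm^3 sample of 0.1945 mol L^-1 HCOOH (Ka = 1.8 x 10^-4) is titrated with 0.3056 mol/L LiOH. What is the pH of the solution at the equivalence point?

8.41

n(HCOOH) = 0.1945 x 0.01688 = 0.003283 mol; V(LiOH) at equivalence = 0.003283/0.3056 = 0.01074 L.
At equivalence all the acid is converted to HCOO-; total volume = 0.01688 + 0.01074 = 0.02762 L, so [HCOO-] = 0.003283/0.02762 = 0.1189 M.
Kb = Kw/Ka = 1.0e-14 / 1.8 x 10^-4 = 5.56e-11.
[OH^-] = sqrt(Kb x [HCOO-]) = sqrt(5.56e-11 x 0.1189) = 2.57e-6 M.
pOH = 5.59, so pH = 14.00 - 5.59 = 8.41.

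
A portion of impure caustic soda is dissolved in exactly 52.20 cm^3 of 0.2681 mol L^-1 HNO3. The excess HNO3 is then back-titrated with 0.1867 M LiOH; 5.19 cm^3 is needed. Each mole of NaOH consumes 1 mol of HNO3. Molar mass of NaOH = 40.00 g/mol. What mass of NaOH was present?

Total n(HNO3) added = 0.2681 x 0.05220 = 0.01399 mol.
n(LiOH) used = 0.1867 x 0.005190 = 0.0009690 mol, which equals the excess n(HNO3).
So n(HNO3) consumed by the sample = 0.01399 - 0.0009690 = 0.01303 mol.
n(NaOH) = 0.01303 / 1 = 0.01303 mol.
mass = 0.01303 mol x 40.00 g/mol = 0.521 g.

0.521 g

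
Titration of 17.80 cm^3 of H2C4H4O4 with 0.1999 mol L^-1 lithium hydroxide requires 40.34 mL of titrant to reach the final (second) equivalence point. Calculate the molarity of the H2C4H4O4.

0.227 M

n(LiOH) = 0.1999 x 0.04034 = 0.008064 mol.
At the final (second) equivalence point, 2 mol OH^- react per mol H2C4H4O4, so n(H2C4H4O4) = 0.008064 / 2 = 0.004032 mol.
[H2C4H4O4] = 0.004032 / 0.01780 L = 0.227 M.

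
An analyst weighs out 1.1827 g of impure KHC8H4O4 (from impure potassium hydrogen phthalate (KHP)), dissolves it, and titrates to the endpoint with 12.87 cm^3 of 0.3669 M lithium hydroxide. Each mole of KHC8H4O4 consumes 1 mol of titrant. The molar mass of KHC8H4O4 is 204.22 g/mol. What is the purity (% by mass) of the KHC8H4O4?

n(LiOH) = 0.3669 x 0.01287 = 0.004722 mol.
n(KHC8H4O4) = 0.004722 / 1 = 0.004722 mol.
mass of KHC8H4O4 = 0.004722 x 204.22 = 0.9643 g.
% purity = 0.9643 / 1.1827 x 100 = 81.5%.

81.5%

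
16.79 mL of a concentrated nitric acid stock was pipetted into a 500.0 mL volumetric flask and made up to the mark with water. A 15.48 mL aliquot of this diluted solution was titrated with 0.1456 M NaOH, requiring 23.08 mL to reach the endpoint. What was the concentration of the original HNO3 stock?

6.46 M

n(NaOH) = 0.1456 x 0.02308 = 0.003360 mol.
n(HNO3) in the aliquot = 0.003360 mol.
[diluted HNO3] = 0.003360 / 0.01548 = 0.2171 M.
Dilution factor = 500.0/16.79 = 29.78, so [stock] = 0.2171 x 29.78 = 6.46 M.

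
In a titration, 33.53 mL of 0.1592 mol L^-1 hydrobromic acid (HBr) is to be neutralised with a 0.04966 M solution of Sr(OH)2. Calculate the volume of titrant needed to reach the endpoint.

53.7 mL

n(HBr) = 0.1592 mol/L x 0.03353 L = 0.005338 mol.
The neutralisation is 2 HBr : 1 Sr(OH)2, so n(Sr(OH)2) = 0.005338 x 1/2 = 0.002669 mol.
V(Sr(OH)2) = 0.002669 / 0.04966 = 0.05375 L = 53.7 mL.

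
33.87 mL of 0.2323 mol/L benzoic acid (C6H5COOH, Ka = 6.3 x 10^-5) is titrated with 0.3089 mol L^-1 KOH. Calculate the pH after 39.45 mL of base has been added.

12.77

n(acid) = 0.2323 x 0.03387 = 0.007868 mol; n(KOH) added = 0.3089 x 0.03945 = 0.01219 mol.
Base is in excess by 0.01219 - 0.007868 = 0.004318 mol in a total volume of 0.07332 L.
[OH^-] = 0.004318/0.07332 = 0.05889 M, so pOH = 1.23 and pH = 14.00 - 1.23 = 12.77.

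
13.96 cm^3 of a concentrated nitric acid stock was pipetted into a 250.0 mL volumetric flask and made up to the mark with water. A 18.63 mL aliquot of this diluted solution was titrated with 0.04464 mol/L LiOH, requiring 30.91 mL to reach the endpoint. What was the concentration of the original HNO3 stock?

1.33 M

n(LiOH) = 0.04464 x 0.03091 = 0.001380 mol.
n(HNO3) in the aliquot = 0.001380 mol.
[diluted HNO3] = 0.001380 / 0.01863 = 0.07406 M.
Dilution factor = 250.0/13.96 = 17.91, so [stock] = 0.07406 x 17.91 = 1.33 M.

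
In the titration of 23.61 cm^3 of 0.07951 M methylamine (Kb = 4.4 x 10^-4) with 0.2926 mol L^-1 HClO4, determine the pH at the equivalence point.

n(CH3NH2) = 0.07951 x 0.02361 = 0.001877 mol; V(HClO4) at equivalence = 0.001877/0.2926 = 0.006416 L.
At equivalence the base is fully converted to CH3NH3+; total volume = 0.03003 L, so [CH3NH3+] = 0.001877/0.03003 = 0.06252 M.
Ka(CH3NH3+) = Kw/Kb = 1.0e-14 / 4.4 x 10^-4 = 2.27e-11.
[H^+] = sqrt(Ka x [CH3NH3+]) = sqrt(2.27e-11 x 0.06252) = 1.19e-6 M.
pH = -log(1.19e-6) = 5.92.

5.92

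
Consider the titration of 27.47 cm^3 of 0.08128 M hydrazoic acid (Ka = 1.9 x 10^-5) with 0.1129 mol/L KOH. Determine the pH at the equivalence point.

n(HN3) = 0.08128 x 0.02747 = 0.002233 mol; V(KOH) at equivalence = 0.002233/0.1129 = 0.01978 L.
At equivalence all the acid is converted to N3-; total volume = 0.02747 + 0.01978 = 0.04725 L, so [N3-] = 0.002233/0.04725 = 0.04726 M.
Kb = Kw/Ka = 1.0e-14 / 1.9 x 10^-5 = 5.26e-10.
[OH^-] = sqrt(Kb x [N3-]) = sqrt(5.26e-10 x 0.04726) = 4.99e-6 M.
pOH = 5.30, so pH = 14.00 - 5.30 = 8.70.

8.70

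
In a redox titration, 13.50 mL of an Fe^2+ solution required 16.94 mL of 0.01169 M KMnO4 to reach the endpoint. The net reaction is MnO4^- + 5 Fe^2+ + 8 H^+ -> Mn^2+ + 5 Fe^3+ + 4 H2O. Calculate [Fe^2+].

n(KMnO4) = 0.01169 x 0.01694 = 0.0001980 mol.
From the balanced equation, 1 mol KMnO4 reacts with 5 mol Fe^2+, so n(Fe^2+) = 0.0001980 x 5/1 = 0.0009901 mol.
[Fe^2+] = 0.0009901 / 0.01350 L = 0.0733 M.

0.0733 M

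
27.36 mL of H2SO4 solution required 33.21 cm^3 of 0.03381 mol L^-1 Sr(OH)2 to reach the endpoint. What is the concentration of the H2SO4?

0.0410 M

n(Sr(OH)2) delivered = 0.03381 x 0.03321 = 0.001123 mol.
For a 1:1 reaction, n(H2SO4) = 0.001123 mol.
[H2SO4] = 0.001123 mol / 0.02736 L = 0.0410 M.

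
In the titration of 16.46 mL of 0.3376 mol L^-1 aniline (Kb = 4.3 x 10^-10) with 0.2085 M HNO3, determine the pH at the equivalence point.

2.76

n(C6H5NH2) = 0.3376 x 0.01646 = 0.005557 mol; V(HNO3) at equivalence = 0.005557/0.2085 = 0.02665 L.
At equivalence the base is fully converted to C6H5NH3+; total volume = 0.04311 L, so [C6H5NH3+] = 0.005557/0.04311 = 0.1289 M.
Ka(C6H5NH3+) = Kw/Kb = 1.0e-14 / 4.3 x 10^-10 = 2.33e-5.
[H^+] = sqrt(Ka x [C6H5NH3+]) = sqrt(2.33e-5 x 0.1289) = 0.00173 M.
pH = -log(0.00173) = 2.76.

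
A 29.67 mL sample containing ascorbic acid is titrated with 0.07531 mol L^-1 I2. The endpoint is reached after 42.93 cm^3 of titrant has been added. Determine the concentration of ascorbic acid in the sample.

0.109 M

n(I2) = 0.07531 x 0.04293 = 0.003233 mol.
From the balanced equation, 1 mol I2 reacts with 1 mol ascorbic acid, so n(ascorbic acid) = 0.003233 x 1/1 = 0.003233 mol.
[ascorbic acid] = 0.003233 / 0.02967 L = 0.109 M.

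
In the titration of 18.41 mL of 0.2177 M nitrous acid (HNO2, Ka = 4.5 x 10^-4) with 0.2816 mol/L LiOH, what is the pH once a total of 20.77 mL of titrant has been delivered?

12.67

n(acid) = 0.2177 x 0.01841 = 0.004008 mol; n(LiOH) added = 0.2816 x 0.02077 = 0.005849 mol.
Base is in excess by 0.005849 - 0.004008 = 0.001841 mol in a total volume of 0.03918 L.
[OH^-] = 0.001841/0.03918 = 0.04699 M, so pOH = 1.33 and pH = 14.00 - 1.33 = 12.67.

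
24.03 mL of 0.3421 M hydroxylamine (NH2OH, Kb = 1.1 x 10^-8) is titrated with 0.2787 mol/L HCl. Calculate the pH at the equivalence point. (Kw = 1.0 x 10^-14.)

n(NH2OH) = 0.3421 x 0.02403 = 0.008221 mol; V(HCl) at equivalence = 0.008221/0.2787 = 0.02950 L.
At equivalence the base is fully converted to NH3OH+; total volume = 0.05353 L, so [NH3OH+] = 0.008221/0.05353 = 0.1536 M.
Ka(NH3OH+) = Kw/Kb = 1.0e-14 / 1.1 x 10^-8 = 9.09e-7.
[H^+] = sqrt(Ka x [NH3OH+]) = sqrt(9.09e-7 x 0.1536) = 0.000374 M.
pH = -log(0.000374) = 3.43.

3.43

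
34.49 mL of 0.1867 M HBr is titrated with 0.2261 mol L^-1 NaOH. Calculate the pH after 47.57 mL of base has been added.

n(acid) = 0.1867 x 0.03449 = 0.006439 mol; n(NaOH) added = 0.2261 x 0.04757 = 0.01076 mol.
Base is in excess by 0.01076 - 0.006439 = 0.004316 mol in a total volume of 0.08206 L.
[OH^-] = 0.004316/0.08206 = 0.05260 M, so pOH = 1.28 and pH = 14.00 - 1.28 = 12.72.

12.72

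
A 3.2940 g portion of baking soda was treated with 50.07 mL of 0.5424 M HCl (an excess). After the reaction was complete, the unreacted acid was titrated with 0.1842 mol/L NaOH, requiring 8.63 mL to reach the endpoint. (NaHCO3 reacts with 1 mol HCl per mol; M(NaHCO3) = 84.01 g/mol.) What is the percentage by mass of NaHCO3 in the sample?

Total n(HCl) added = 0.5424 x 0.05007 = 0.02716 mol.
n(NaOH) used = 0.1842 x 0.008630 = 0.001590 mol, which equals the excess n(HCl).
So n(HCl) consumed by the sample = 0.02716 - 0.001590 = 0.02557 mol.
n(NaHCO3) = 0.02557 / 1 = 0.02557 mol.
mass NaHCO3 = 0.02557 x 84.01 = 2.148 g, so %NaHCO3 = 2.148/3.2940 x 100 = 65.2%.

65.2%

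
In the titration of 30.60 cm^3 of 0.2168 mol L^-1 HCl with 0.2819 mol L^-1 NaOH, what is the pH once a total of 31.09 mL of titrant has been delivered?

12.54

n(acid) = 0.2168 x 0.03060 = 0.006634 mol; n(NaOH) added = 0.2819 x 0.03109 = 0.008764 mol.
Base is in excess by 0.008764 - 0.006634 = 0.002130 mol in a total volume of 0.06169 L.
[OH^-] = 0.002130/0.06169 = 0.03453 M, so pOH = 1.46 and pH = 14.00 - 1.46 = 12.54.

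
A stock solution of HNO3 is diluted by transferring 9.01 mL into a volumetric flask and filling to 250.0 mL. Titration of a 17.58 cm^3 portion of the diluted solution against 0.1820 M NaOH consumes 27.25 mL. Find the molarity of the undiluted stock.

7.83 M

n(NaOH) = 0.1820 x 0.02725 = 0.004960 mol.
n(HNO3) in the aliquot = 0.004960 mol.
[diluted HNO3] = 0.004960 / 0.01758 = 0.2821 M.
Dilution factor = 250.0/9.010 = 27.75, so [stock] = 0.2821 x 27.75 = 7.83 M.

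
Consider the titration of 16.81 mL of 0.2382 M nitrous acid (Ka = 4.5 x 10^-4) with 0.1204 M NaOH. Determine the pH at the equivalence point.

n(HNO2) = 0.2382 x 0.01681 = 0.004004 mol; V(NaOH) at equivalence = 0.004004/0.1204 = 0.03326 L.
At equivalence all the acid is converted to NO2-; total volume = 0.01681 + 0.03326 = 0.05007 L, so [NO2-] = 0.004004/0.05007 = 0.07998 M.
Kb = Kw/Ka = 1.0e-14 / 4.5 x 10^-4 = 2.22e-11.
[OH^-] = sqrt(Kb x [NO2-]) = sqrt(2.22e-11 x 0.07998) = 1.33e-6 M.
pOH = 5.88, so pH = 14.00 - 5.88 = 8.12.

8.12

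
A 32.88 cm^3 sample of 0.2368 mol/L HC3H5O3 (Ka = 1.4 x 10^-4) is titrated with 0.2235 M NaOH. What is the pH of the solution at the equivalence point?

n(HC3H5O3) = 0.2368 x 0.03288 = 0.007786 mol; V(NaOH) at equivalence = 0.007786/0.2235 = 0.03484 L.
At equivalence all the acid is converted to C3H5O3-; total volume = 0.03288 + 0.03484 = 0.06772 L, so [C3H5O3-] = 0.007786/0.06772 = 0.1150 M.
Kb = Kw/Ka = 1.0e-14 / 1.4 x 10^-4 = 7.14e-11.
[OH^-] = sqrt(Kb x [C3H5O3-]) = sqrt(7.14e-11 x 0.1150) = 2.87e-6 M.
pOH = 5.54, so pH = 14.00 - 5.54 = 8.46.

8.46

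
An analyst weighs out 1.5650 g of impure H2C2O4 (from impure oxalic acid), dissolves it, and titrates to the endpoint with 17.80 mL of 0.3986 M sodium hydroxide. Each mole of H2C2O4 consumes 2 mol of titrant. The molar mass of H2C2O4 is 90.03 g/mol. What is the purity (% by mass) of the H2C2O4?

20.4%

n(NaOH) = 0.3986 x 0.01780 = 0.007095 mol.
n(H2C2O4) = 0.007095 / 2 = 0.003548 mol.
mass of H2C2O4 = 0.003548 x 90.03 = 0.3194 g.
% purity = 0.3194 / 1.5650 x 100 = 20.4%.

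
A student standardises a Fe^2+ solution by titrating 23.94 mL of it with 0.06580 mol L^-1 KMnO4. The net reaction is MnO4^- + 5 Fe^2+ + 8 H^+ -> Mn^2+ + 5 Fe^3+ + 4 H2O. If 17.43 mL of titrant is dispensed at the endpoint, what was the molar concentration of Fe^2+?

n(KMnO4) = 0.06580 x 0.01743 = 0.001147 mol.
From the balanced equation, 1 mol KMnO4 reacts with 5 mol Fe^2+, so n(Fe^2+) = 0.001147 x 5/1 = 0.005734 mol.
[Fe^2+] = 0.005734 / 0.02394 L = 0.240 M.

0.240 M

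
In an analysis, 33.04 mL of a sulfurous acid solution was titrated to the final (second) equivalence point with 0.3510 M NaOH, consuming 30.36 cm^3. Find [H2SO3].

n(NaOH) = 0.3510 x 0.03036 = 0.01066 mol.
At the final (second) equivalence point, 2 mol OH^- react per mol H2SO3, so n(H2SO3) = 0.01066 / 2 = 0.005328 mol.
[H2SO3] = 0.005328 / 0.03304 L = 0.161 M.

0.161 M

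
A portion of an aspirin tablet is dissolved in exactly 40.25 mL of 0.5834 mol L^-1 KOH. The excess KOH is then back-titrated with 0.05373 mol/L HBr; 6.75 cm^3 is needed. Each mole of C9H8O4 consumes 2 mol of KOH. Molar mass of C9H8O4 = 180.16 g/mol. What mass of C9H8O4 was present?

2.08 g

Total n(KOH) added = 0.5834 x 0.04025 = 0.02348 mol.
n(HBr) used = 0.05373 x 0.006750 = 0.0003627 mol, which equals the excess n(KOH).
So n(KOH) consumed by the sample = 0.02348 - 0.0003627 = 0.02312 mol.
n(C9H8O4) = 0.02312 / 2 = 0.01156 mol.
mass = 0.01156 mol x 180.16 g/mol = 2.08 g.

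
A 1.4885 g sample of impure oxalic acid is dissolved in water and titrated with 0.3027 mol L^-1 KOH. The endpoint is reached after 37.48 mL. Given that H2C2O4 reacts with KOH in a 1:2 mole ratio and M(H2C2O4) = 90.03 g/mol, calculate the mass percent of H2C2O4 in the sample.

n(KOH) = 0.3027 x 0.03748 = 0.01135 mol.
n(H2C2O4) = 0.01135 / 2 = 0.005673 mol.
mass of H2C2O4 = 0.005673 x 90.03 = 0.5107 g.
% purity = 0.5107 / 1.4885 x 100 = 34.3%.

34.3%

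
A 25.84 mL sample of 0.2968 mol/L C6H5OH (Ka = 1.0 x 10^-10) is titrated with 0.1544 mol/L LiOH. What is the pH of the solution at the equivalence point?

n(C6H5OH) = 0.2968 x 0.02584 = 0.007669 mol; V(LiOH) at equivalence = 0.007669/0.1544 = 0.04967 L.
At equivalence all the acid is converted to C6H5O-; total volume = 0.02584 + 0.04967 = 0.07551 L, so [C6H5O-] = 0.007669/0.07551 = 0.1016 M.
Kb = Kw/Ka = 1.0e-14 / 1.0 x 10^-10 = 0.000100.
[OH^-] = sqrt(Kb x [C6H5O-]) = sqrt(0.000100 x 0.1016) = 0.00319 M.
pOH = 2.50, so pH = 14.00 - 2.50 = 11.50.

11.50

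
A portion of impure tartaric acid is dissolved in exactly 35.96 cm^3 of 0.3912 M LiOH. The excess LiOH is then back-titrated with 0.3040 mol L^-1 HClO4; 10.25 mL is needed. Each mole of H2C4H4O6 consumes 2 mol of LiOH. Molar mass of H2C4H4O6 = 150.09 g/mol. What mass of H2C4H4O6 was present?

0.822 g

Total n(LiOH) added = 0.3912 x 0.03596 = 0.01407 mol.
n(HClO4) used = 0.3040 x 0.01025 = 0.003116 mol, which equals the excess n(LiOH).
So n(LiOH) consumed by the sample = 0.01407 - 0.003116 = 0.01095 mol.
n(H2C4H4O6) = 0.01095 / 2 = 0.005476 mol.
mass = 0.005476 mol x 150.09 g/mol = 0.822 g.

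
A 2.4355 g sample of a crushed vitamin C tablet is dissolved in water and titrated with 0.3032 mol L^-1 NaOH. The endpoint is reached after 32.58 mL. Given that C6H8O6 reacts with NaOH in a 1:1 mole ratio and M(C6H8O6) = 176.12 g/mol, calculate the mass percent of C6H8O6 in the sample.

71.4%

n(NaOH) = 0.3032 x 0.03258 = 0.009878 mol.
n(C6H8O6) = 0.009878 / 1 = 0.009878 mol.
mass of C6H8O6 = 0.009878 x 176.12 = 1.740 g.
% purity = 1.740 / 2.4355 x 100 = 71.4%.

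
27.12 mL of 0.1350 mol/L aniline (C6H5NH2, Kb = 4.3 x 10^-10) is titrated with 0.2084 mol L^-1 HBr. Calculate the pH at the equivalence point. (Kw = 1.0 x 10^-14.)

2.86

n(C6H5NH2) = 0.1350 x 0.02712 = 0.003661 mol; V(HBr) at equivalence = 0.003661/0.2084 = 0.01757 L.
At equivalence the base is fully converted to C6H5NH3+; total volume = 0.04469 L, so [C6H5NH3+] = 0.003661/0.04469 = 0.08193 M.
Ka(C6H5NH3+) = Kw/Kb = 1.0e-14 / 4.3 x 10^-10 = 2.33e-5.
[H^+] = sqrt(Ka x [C6H5NH3+]) = sqrt(2.33e-5 x 0.08193) = 0.00138 M.
pH = -log(0.00138) = 2.86.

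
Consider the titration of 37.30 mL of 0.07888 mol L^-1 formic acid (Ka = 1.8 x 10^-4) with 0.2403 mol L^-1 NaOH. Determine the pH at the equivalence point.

n(HCOOH) = 0.07888 x 0.03730 = 0.002942 mol; V(NaOH) at equivalence = 0.002942/0.2403 = 0.01224 L.
At equivalence all the acid is converted to HCOO-; total volume = 0.03730 + 0.01224 = 0.04954 L, so [HCOO-] = 0.002942/0.04954 = 0.05939 M.
Kb = Kw/Ka = 1.0e-14 / 1.8 x 10^-4 = 5.56e-11.
[OH^-] = sqrt(Kb x [HCOO-]) = sqrt(5.56e-11 x 0.05939) = 1.82e-6 M.
pOH = 5.74, so pH = 14.00 - 5.74 = 8.26.

8.26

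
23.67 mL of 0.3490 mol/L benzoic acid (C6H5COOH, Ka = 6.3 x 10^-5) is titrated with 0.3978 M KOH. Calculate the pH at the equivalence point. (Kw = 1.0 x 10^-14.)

8.73

n(C6H5COOH) = 0.3490 x 0.02367 = 0.008261 mol; V(KOH) at equivalence = 0.008261/0.3978 = 0.02077 L.
At equivalence all the acid is converted to C6H5COO-; total volume = 0.02367 + 0.02077 = 0.04444 L, so [C6H5COO-] = 0.008261/0.04444 = 0.1859 M.
Kb = Kw/Ka = 1.0e-14 / 6.3 x 10^-5 = 1.59e-10.
[OH^-] = sqrt(Kb x [C6H5COO-]) = sqrt(1.59e-10 x 0.1859) = 5.43e-6 M.
pOH = 5.27, so pH = 14.00 - 5.27 = 8.73.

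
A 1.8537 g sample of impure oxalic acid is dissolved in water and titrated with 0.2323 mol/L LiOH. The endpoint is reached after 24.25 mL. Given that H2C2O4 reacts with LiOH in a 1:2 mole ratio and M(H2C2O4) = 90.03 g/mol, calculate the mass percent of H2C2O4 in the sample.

n(LiOH) = 0.2323 x 0.02425 = 0.005633 mol.
n(H2C2O4) = 0.005633 / 2 = 0.002817 mol.
mass of H2C2O4 = 0.002817 x 90.03 = 0.2536 g.
% purity = 0.2536 / 1.8537 x 100 = 13.7%.

13.7%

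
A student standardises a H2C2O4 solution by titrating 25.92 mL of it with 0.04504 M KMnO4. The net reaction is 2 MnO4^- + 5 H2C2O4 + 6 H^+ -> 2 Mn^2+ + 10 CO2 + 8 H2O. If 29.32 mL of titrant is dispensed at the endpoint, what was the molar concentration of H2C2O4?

0.127 M

n(KMnO4) = 0.04504 x 0.02932 = 0.001321 mol.
From the balanced equation, 2 mol KMnO4 reacts with 5 mol H2C2O4, so n(H2C2O4) = 0.001321 x 5/2 = 0.003301 mol.
[H2C2O4] = 0.003301 / 0.02592 L = 0.127 M.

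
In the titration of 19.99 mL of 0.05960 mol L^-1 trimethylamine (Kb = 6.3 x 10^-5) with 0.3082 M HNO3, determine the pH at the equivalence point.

n((CH3)3N) = 0.05960 x 0.01999 = 0.001191 mol; V(HNO3) at equivalence = 0.001191/0.3082 = 0.003866 L.
At equivalence the base is fully converted to (CH3)3NH+; total volume = 0.02386 L, so [(CH3)3NH+] = 0.001191/0.02386 = 0.04994 M.
Ka((CH3)3NH+) = Kw/Kb = 1.0e-14 / 6.3 x 10^-5 = 1.59e-10.
[H^+] = sqrt(Ka x [(CH3)3NH+]) = sqrt(1.59e-10 x 0.04994) = 2.82e-6 M.
pH = -log(2.82e-6) = 5.55.

5.55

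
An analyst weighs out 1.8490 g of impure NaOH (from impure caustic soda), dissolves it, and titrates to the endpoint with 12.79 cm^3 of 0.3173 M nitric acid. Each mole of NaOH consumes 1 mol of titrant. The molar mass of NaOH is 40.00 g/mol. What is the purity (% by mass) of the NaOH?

8.78%

n(HNO3) = 0.3173 x 0.01279 = 0.004058 mol.
n(NaOH) = 0.004058 / 1 = 0.004058 mol.
mass of NaOH = 0.004058 x 40.00 = 0.1623 g.
% purity = 0.1623 / 1.8490 x 100 = 8.78%.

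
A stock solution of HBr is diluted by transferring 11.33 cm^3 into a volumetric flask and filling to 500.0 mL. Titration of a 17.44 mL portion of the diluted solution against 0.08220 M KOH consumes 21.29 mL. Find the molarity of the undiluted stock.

n(KOH) = 0.08220 x 0.02129 = 0.001750 mol.
n(HBr) in the aliquot = 0.001750 mol.
[diluted HBr] = 0.001750 / 0.01744 = 0.1003 M.
Dilution factor = 500.0/11.33 = 44.13, so [stock] = 0.1003 x 44.13 = 4.43 M.

4.43 M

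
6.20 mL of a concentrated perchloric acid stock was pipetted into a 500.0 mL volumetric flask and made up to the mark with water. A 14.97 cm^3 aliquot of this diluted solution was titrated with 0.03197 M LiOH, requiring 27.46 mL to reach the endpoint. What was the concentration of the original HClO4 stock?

n(LiOH) = 0.03197 x 0.02746 = 0.0008779 mol.
n(HClO4) in the aliquot = 0.0008779 mol.
[diluted HClO4] = 0.0008779 / 0.01497 = 0.05864 M.
Dilution factor = 500.0/6.200 = 80.65, so [stock] = 0.05864 x 80.65 = 4.73 M.

4.73 M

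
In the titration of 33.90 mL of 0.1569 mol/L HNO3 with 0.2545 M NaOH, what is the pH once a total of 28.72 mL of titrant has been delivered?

n(acid) = 0.1569 x 0.03390 = 0.005319 mol; n(NaOH) added = 0.2545 x 0.02872 = 0.007309 mol.
Base is in excess by 0.007309 - 0.005319 = 0.001990 mol in a total volume of 0.06262 L.
[OH^-] = 0.001990/0.06262 = 0.03178 M, so pOH = 1.50 and pH = 14.00 - 1.50 = 12.50.

12.50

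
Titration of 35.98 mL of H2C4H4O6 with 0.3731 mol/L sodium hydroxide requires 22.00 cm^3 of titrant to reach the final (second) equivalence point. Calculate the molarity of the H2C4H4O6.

0.114 M

n(NaOH) = 0.3731 x 0.02200 = 0.008208 mol.
At the final (second) equivalence point, 2 mol OH^- react per mol H2C4H4O6, so n(H2C4H4O6) = 0.008208 / 2 = 0.004104 mol.
[H2C4H4O6] = 0.004104 / 0.03598 L = 0.114 M.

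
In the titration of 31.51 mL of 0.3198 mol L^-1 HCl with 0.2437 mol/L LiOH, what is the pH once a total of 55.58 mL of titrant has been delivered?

12.60

n(acid) = 0.3198 x 0.03151 = 0.01008 mol; n(LiOH) added = 0.2437 x 0.05558 = 0.01354 mol.
Base is in excess by 0.01354 - 0.01008 = 0.003468 mol in a total volume of 0.08709 L.
[OH^-] = 0.003468/0.08709 = 0.03982 M, so pOH = 1.40 and pH = 14.00 - 1.40 = 12.60.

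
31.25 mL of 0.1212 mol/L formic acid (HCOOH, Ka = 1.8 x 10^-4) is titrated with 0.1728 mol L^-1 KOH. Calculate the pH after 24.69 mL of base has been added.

n(acid) = 0.1212 x 0.03125 = 0.003788 mol; n(KOH) added = 0.1728 x 0.02469 = 0.004266 mol.
Base is in excess by 0.004266 - 0.003788 = 0.0004789 mol in a total volume of 0.05594 L.
[OH^-] = 0.0004789/0.05594 = 0.008562 M, so pOH = 2.07 and pH = 14.00 - 2.07 = 11.93.

11.93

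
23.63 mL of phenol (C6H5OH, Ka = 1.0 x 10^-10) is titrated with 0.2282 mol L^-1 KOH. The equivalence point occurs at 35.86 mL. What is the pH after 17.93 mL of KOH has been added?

17.93 mL is exactly half the equivalence volume (35.86/2), i.e. the half-equivalence point.
There, n(HA) = n(A^-), so pH = pKa = -log(1.0 x 10^-10) = 10.00.

10.00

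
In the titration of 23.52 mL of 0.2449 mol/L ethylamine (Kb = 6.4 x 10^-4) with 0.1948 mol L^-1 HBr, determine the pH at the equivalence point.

5.89

n(C2H5NH2) = 0.2449 x 0.02352 = 0.005760 mol; V(HBr) at equivalence = 0.005760/0.1948 = 0.02957 L.
At equivalence the base is fully converted to C2H5NH3+; total volume = 0.05309 L, so [C2H5NH3+] = 0.005760/0.05309 = 0.1085 M.
Ka(C2H5NH3+) = Kw/Kb = 1.0e-14 / 6.4 x 10^-4 = 1.56e-11.
[H^+] = sqrt(Ka x [C2H5NH3+]) = sqrt(1.56e-11 x 0.1085) = 1.30e-6 M.
pH = -log(1.30e-6) = 5.89.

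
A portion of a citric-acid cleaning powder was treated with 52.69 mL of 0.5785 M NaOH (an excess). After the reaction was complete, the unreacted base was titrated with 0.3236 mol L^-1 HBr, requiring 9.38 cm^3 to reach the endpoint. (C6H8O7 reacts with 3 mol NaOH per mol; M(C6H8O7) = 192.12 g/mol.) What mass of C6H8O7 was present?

1.76 g

Total n(NaOH) added = 0.5785 x 0.05269 = 0.03048 mol.
n(HBr) used = 0.3236 x 0.009380 = 0.003035 mol, which equals the excess n(NaOH).
So n(NaOH) consumed by the sample = 0.03048 - 0.003035 = 0.02745 mol.
n(C6H8O7) = 0.02745 / 3 = 0.009149 mol.
mass = 0.009149 mol x 192.12 g/mol = 1.76 g.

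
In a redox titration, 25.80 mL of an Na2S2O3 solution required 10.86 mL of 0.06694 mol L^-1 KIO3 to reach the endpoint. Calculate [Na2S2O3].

0.169 M

n(KIO3) = 0.06694 x 0.01086 = 0.0007270 mol.
From the balanced equation, 1 mol KIO3 reacts with 6 mol Na2S2O3, so n(Na2S2O3) = 0.0007270 x 6/1 = 0.004362 mol.
[Na2S2O3] = 0.004362 / 0.02580 L = 0.169 M.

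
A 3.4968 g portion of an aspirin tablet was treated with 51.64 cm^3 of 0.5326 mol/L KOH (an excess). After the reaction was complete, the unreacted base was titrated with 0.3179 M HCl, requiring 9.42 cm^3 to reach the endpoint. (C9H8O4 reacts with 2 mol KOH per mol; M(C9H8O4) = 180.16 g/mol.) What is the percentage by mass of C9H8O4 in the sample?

Total n(KOH) added = 0.5326 x 0.05164 = 0.02750 mol.
n(HCl) used = 0.3179 x 0.009420 = 0.002995 mol, which equals the excess n(KOH).
So n(KOH) consumed by the sample = 0.02750 - 0.002995 = 0.02451 mol.
n(C9H8O4) = 0.02451 / 2 = 0.01225 mol.
mass C9H8O4 = 0.01225 x 180.16 = 2.208 g, so %C9H8O4 = 2.208/3.4968 x 100 = 63.1%.

63.1%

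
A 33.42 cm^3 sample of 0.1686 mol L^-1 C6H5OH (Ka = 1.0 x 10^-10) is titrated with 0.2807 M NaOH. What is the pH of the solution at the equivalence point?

n(C6H5OH) = 0.1686 x 0.03342 = 0.005635 mol; V(NaOH) at equivalence = 0.005635/0.2807 = 0.02007 L.
At equivalence all the acid is converted to C6H5O-; total volume = 0.03342 + 0.02007 = 0.05349 L, so [C6H5O-] = 0.005635/0.05349 = 0.1053 M.
Kb = Kw/Ka = 1.0e-14 / 1.0 x 10^-10 = 0.000100.
[OH^-] = sqrt(Kb x [C6H5O-]) = sqrt(0.000100 x 0.1053) = 0.00325 M.
pOH = 2.49, so pH = 14.00 - 2.49 = 11.51.

11.51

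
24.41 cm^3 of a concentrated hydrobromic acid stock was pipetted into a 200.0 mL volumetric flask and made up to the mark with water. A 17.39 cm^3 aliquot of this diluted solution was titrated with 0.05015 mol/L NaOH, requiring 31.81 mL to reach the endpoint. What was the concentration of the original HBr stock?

n(NaOH) = 0.05015 x 0.03181 = 0.001595 mol.
n(HBr) in the aliquot = 0.001595 mol.
[diluted HBr] = 0.001595 / 0.01739 = 0.09173 M.
Dilution factor = 200.0/24.41 = 8.193, so [stock] = 0.09173 x 8.193 = 0.752 M.

0.752 M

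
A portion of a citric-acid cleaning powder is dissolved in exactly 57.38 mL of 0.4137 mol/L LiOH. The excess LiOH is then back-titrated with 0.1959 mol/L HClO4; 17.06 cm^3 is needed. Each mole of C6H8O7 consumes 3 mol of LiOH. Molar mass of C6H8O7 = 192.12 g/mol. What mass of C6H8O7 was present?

Total n(LiOH) added = 0.4137 x 0.05738 = 0.02374 mol.
n(HClO4) used = 0.1959 x 0.01706 = 0.003342 mol, which equals the excess n(LiOH).
So n(LiOH) consumed by the sample = 0.02374 - 0.003342 = 0.02040 mol.
n(C6H8O7) = 0.02040 / 3 = 0.006799 mol.
mass = 0.006799 mol x 192.12 g/mol = 1.31 g.

1.31 g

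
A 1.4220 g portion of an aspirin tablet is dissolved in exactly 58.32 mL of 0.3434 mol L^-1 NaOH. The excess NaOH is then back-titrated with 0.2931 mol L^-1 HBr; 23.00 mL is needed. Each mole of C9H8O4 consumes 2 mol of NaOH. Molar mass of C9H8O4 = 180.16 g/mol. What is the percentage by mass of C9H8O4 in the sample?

84.2%

Total n(NaOH) added = 0.3434 x 0.05832 = 0.02003 mol.
n(HBr) used = 0.2931 x 0.02300 = 0.006741 mol, which equals the excess n(NaOH).
So n(NaOH) consumed by the sample = 0.02003 - 0.006741 = 0.01329 mol.
n(C9H8O4) = 0.01329 / 2 = 0.006643 mol.
mass C9H8O4 = 0.006643 x 180.16 = 1.197 g, so %C9H8O4 = 1.197/1.4220 x 100 = 84.2%.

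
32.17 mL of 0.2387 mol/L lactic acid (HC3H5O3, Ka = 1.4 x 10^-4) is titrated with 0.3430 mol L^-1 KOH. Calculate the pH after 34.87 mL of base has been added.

12.81

n(acid) = 0.2387 x 0.03217 = 0.007679 mol; n(KOH) added = 0.3430 x 0.03487 = 0.01196 mol.
Base is in excess by 0.01196 - 0.007679 = 0.004281 mol in a total volume of 0.06704 L.
[OH^-] = 0.004281/0.06704 = 0.06386 M, so pOH = 1.19 and pH = 14.00 - 1.19 = 12.81.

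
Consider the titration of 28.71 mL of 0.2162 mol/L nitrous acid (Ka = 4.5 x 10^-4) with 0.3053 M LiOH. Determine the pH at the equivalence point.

8.22

n(HNO2) = 0.2162 x 0.02871 = 0.006207 mol; V(LiOH) at equivalence = 0.006207/0.3053 = 0.02033 L.
At equivalence all the acid is converted to NO2-; total volume = 0.02871 + 0.02033 = 0.04904 L, so [NO2-] = 0.006207/0.04904 = 0.1266 M.
Kb = Kw/Ka = 1.0e-14 / 4.5 x 10^-4 = 2.22e-11.
[OH^-] = sqrt(Kb x [NO2-]) = sqrt(2.22e-11 x 0.1266) = 1.68e-6 M.
pOH = 5.78, so pH = 14.00 - 5.78 = 8.22.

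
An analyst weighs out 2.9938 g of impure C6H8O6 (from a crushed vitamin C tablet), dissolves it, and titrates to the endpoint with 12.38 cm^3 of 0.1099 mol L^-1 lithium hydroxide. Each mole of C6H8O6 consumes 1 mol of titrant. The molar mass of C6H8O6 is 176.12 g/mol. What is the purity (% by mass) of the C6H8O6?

n(LiOH) = 0.1099 x 0.01238 = 0.001361 mol.
n(C6H8O6) = 0.001361 / 1 = 0.001361 mol.
mass of C6H8O6 = 0.001361 x 176.12 = 0.2396 g.
% purity = 0.2396 / 2.9938 x 100 = 8.00%.

8.00%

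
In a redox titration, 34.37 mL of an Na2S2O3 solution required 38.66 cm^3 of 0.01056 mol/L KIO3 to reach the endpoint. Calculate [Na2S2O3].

n(KIO3) = 0.01056 x 0.03866 = 0.0004082 mol.
From the balanced equation, 1 mol KIO3 reacts with 6 mol Na2S2O3, so n(Na2S2O3) = 0.0004082 x 6/1 = 0.002449 mol.
[Na2S2O3] = 0.002449 / 0.03437 L = 0.0713 M.

0.0713 M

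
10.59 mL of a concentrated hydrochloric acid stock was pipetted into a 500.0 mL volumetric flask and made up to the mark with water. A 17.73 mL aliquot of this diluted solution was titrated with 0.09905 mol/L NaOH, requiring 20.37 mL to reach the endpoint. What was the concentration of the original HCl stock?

n(NaOH) = 0.09905 x 0.02037 = 0.002018 mol.
n(HCl) in the aliquot = 0.002018 mol.
[diluted HCl] = 0.002018 / 0.01773 = 0.1138 M.
Dilution factor = 500.0/10.59 = 47.21, so [stock] = 0.1138 x 47.21 = 5.37 M.

5.37 M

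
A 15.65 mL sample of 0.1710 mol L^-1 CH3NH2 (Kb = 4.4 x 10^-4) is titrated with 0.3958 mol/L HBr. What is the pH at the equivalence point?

5.78

n(CH3NH2) = 0.1710 x 0.01565 = 0.002676 mol; V(HBr) at equivalence = 0.002676/0.3958 = 0.006761 L.
At equivalence the base is fully converted to CH3NH3+; total volume = 0.02241 L, so [CH3NH3+] = 0.002676/0.02241 = 0.1194 M.
Ka(CH3NH3+) = Kw/Kb = 1.0e-14 / 4.4 x 10^-4 = 2.27e-11.
[H^+] = sqrt(Ka x [CH3NH3+]) = sqrt(2.27e-11 x 0.1194) = 1.65e-6 M.
pH = -log(1.65e-6) = 5.78.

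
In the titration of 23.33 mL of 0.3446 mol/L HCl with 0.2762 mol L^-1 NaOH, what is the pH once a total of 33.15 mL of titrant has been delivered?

12.30

n(acid) = 0.3446 x 0.02333 = 0.008040 mol; n(NaOH) added = 0.2762 x 0.03315 = 0.009156 mol.
Base is in excess by 0.009156 - 0.008040 = 0.001117 mol in a total volume of 0.05648 L.
[OH^-] = 0.001117/0.05648 = 0.01977 M, so pOH = 1.70 and pH = 14.00 - 1.70 = 12.30.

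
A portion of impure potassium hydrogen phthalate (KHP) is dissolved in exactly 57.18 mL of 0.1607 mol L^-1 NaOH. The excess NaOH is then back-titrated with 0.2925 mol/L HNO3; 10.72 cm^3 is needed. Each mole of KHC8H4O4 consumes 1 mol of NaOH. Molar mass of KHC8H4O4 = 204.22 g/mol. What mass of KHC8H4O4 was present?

Total n(NaOH) added = 0.1607 x 0.05718 = 0.009189 mol.
n(HNO3) used = 0.2925 x 0.01072 = 0.003136 mol, which equals the excess n(NaOH).
So n(NaOH) consumed by the sample = 0.009189 - 0.003136 = 0.006053 mol.
n(KHC8H4O4) = 0.006053 / 1 = 0.006053 mol.
mass = 0.006053 mol x 204.22 g/mol = 1.24 g.

1.24 g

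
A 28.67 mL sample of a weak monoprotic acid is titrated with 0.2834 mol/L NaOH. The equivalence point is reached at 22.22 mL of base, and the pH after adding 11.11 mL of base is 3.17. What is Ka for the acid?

6.8 x 10^-4

11.11 mL is half of the equivalence volume, so this is the half-equivalence point where [HA] = [A^-].
At half-equivalence pH = pKa, so pKa = 3.17.
Ka = 10^(-3.17) = 6.8 x 10^-4.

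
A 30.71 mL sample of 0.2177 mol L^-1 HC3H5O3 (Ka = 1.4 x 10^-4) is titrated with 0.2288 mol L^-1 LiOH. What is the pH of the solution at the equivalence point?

n(HC3H5O3) = 0.2177 x 0.03071 = 0.006686 mol; V(LiOH) at equivalence = 0.006686/0.2288 = 0.02922 L.
At equivalence all the acid is converted to C3H5O3-; total volume = 0.03071 + 0.02922 = 0.05993 L, so [C3H5O3-] = 0.006686/0.05993 = 0.1116 M.
Kb = Kw/Ka = 1.0e-14 / 1.4 x 10^-4 = 7.14e-11.
[OH^-] = sqrt(Kb x [C3H5O3-]) = sqrt(7.14e-11 x 0.1116) = 2.82e-6 M.
pOH = 5.55, so pH = 14.00 - 5.55 = 8.45.

8.45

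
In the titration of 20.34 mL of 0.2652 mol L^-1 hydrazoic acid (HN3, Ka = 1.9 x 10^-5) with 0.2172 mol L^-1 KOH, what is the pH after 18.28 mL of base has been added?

5.17

Initial n(HN3) = 0.2652 x 0.02034 = 0.005394 mol.
n(KOH) added = 0.2172 x 0.01828 = 0.003970 mol, converting that many moles of HN3 to N3-.
Remaining n(HN3) = 0.001424 mol; n(N3-) = 0.003970 mol.
By Henderson-Hasselbalch, pH = pKa + log([A^-]/[HA]) = 4.72 + log(0.003970/0.001424) = 4.72 + (+0.45) = 5.17.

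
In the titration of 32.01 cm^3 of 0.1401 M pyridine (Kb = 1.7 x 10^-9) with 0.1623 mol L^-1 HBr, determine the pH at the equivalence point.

n(C5H5N) = 0.1401 x 0.03201 = 0.004485 mol; V(HBr) at equivalence = 0.004485/0.1623 = 0.02763 L.
At equivalence the base is fully converted to C5H5NH+; total volume = 0.05964 L, so [C5H5NH+] = 0.004485/0.05964 = 0.07519 M.
Ka(C5H5NH+) = Kw/Kb = 1.0e-14 / 1.7 x 10^-9 = 5.88e-6.
[H^+] = sqrt(Ka x [C5H5NH+]) = sqrt(5.88e-6 x 0.07519) = 0.000665 M.
pH = -log(0.000665) = 3.18.

3.18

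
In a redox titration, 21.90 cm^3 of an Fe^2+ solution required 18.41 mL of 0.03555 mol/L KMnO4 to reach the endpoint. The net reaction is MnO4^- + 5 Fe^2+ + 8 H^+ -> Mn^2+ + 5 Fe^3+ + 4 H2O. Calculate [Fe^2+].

n(KMnO4) = 0.03555 x 0.01841 = 0.0006545 mol.
From the balanced equation, 1 mol KMnO4 reacts with 5 mol Fe^2+, so n(Fe^2+) = 0.0006545 x 5/1 = 0.003272 mol.
[Fe^2+] = 0.003272 / 0.02190 L = 0.149 M.

0.149 M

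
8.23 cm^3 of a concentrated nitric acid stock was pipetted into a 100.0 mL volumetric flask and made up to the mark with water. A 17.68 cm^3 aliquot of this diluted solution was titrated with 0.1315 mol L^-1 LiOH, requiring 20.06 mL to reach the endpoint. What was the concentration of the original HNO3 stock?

1.81 M

n(LiOH) = 0.1315 x 0.02006 = 0.002638 mol.
n(HNO3) in the aliquot = 0.002638 mol.
[diluted HNO3] = 0.002638 / 0.01768 = 0.1492 M.
Dilution factor = 100.0/8.230 = 12.15, so [stock] = 0.1492 x 12.15 = 1.81 M.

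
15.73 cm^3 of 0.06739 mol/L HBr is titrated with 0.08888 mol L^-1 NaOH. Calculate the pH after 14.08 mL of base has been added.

11.81

n(acid) = 0.06739 x 0.01573 = 0.001060 mol; n(NaOH) added = 0.08888 x 0.01408 = 0.001251 mol.
Base is in excess by 0.001251 - 0.001060 = 0.0001914 mol in a total volume of 0.02981 L.
[OH^-] = 0.0001914/0.02981 = 0.006420 M, so pOH = 2.19 and pH = 14.00 - 2.19 = 11.81.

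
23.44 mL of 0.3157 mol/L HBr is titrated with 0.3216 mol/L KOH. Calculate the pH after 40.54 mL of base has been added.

12.95

n(acid) = 0.3157 x 0.02344 = 0.007400 mol; n(KOH) added = 0.3216 x 0.04054 = 0.01304 mol.
Base is in excess by 0.01304 - 0.007400 = 0.005638 mol in a total volume of 0.06398 L.
[OH^-] = 0.005638/0.06398 = 0.08812 M, so pOH = 1.05 and pH = 14.00 - 1.05 = 12.95.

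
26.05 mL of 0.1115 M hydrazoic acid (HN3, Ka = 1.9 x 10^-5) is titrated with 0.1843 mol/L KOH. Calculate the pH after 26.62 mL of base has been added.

12.58

n(acid) = 0.1115 x 0.02605 = 0.002905 mol; n(KOH) added = 0.1843 x 0.02662 = 0.004906 mol.
Base is in excess by 0.004906 - 0.002905 = 0.002001 mol in a total volume of 0.05267 L.
[OH^-] = 0.002001/0.05267 = 0.03800 M, so pOH = 1.42 and pH = 14.00 - 1.42 = 12.58.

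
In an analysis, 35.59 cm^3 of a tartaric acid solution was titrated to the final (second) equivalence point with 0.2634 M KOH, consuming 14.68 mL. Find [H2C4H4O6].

n(KOH) = 0.2634 x 0.01468 = 0.003867 mol.
At the final (second) equivalence point, 2 mol OH^- react per mol H2C4H4O6, so n(H2C4H4O6) = 0.003867 / 2 = 0.001933 mol.
[H2C4H4O6] = 0.001933 / 0.03559 L = 0.0543 M.

0.0543 M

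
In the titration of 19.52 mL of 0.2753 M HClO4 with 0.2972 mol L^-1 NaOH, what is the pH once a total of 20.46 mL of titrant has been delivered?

12.25

n(acid) = 0.2753 x 0.01952 = 0.005374 mol; n(NaOH) added = 0.2972 x 0.02046 = 0.006081 mol.
Base is in excess by 0.006081 - 0.005374 = 0.0007069 mol in a total volume of 0.03998 L.
[OH^-] = 0.0007069/0.03998 = 0.01768 M, so pOH = 1.75 and pH = 14.00 - 1.75 = 12.25.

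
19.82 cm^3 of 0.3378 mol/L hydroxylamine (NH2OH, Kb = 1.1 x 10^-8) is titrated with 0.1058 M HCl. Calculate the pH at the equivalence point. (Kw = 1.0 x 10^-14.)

n(NH2OH) = 0.3378 x 0.01982 = 0.006695 mol; V(HCl) at equivalence = 0.006695/0.1058 = 0.06328 L.
At equivalence the base is fully converted to NH3OH+; total volume = 0.08310 L, so [NH3OH+] = 0.006695/0.08310 = 0.08057 M.
Ka(NH3OH+) = Kw/Kb = 1.0e-14 / 1.1 x 10^-8 = 9.09e-7.
[H^+] = sqrt(Ka x [NH3OH+]) = sqrt(9.09e-7 x 0.08057) = 0.000271 M.
pH = -log(0.000271) = 3.57.

3.57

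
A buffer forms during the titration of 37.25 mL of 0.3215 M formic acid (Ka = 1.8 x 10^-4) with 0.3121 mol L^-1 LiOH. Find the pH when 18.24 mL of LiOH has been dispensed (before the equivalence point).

3.70

Initial n(HCOOH) = 0.3215 x 0.03725 = 0.01198 mol.
n(LiOH) added = 0.3121 x 0.01824 = 0.005693 mol, converting that many moles of HCOOH to HCOO-.
Remaining n(HCOOH) = 0.006283 mol; n(HCOO-) = 0.005693 mol.
By Henderson-Hasselbalch, pH = pKa + log([A^-]/[HA]) = 3.74 + log(0.005693/0.006283) = 3.74 + (-0.04) = 3.70.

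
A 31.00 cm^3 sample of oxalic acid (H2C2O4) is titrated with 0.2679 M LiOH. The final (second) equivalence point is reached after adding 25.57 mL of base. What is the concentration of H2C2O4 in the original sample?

0.110 M

n(LiOH) = 0.2679 x 0.02557 = 0.006850 mol.
At the final (second) equivalence point, 2 mol OH^- react per mol H2C2O4, so n(H2C2O4) = 0.006850 / 2 = 0.003425 mol.
[H2C2O4] = 0.003425 / 0.03100 L = 0.110 M.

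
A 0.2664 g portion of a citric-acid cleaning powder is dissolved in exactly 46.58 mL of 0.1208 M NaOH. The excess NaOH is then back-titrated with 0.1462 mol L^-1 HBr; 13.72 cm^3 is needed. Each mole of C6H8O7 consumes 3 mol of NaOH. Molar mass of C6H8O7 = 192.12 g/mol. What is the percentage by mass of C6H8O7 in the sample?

Total n(NaOH) added = 0.1208 x 0.04658 = 0.005627 mol.
n(HBr) used = 0.1462 x 0.01372 = 0.002006 mol, which equals the excess n(NaOH).
So n(NaOH) consumed by the sample = 0.005627 - 0.002006 = 0.003621 mol.
n(C6H8O7) = 0.003621 / 3 = 0.001207 mol.
mass C6H8O7 = 0.001207 x 192.12 = 0.2319 g, so %C6H8O7 = 0.2319/0.2664 x 100 = 87.0%.

87.0%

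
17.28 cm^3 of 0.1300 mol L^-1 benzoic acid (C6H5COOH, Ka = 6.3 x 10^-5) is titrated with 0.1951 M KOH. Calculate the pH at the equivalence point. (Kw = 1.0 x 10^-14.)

n(C6H5COOH) = 0.1300 x 0.01728 = 0.002246 mol; V(KOH) at equivalence = 0.002246/0.1951 = 0.01151 L.
At equivalence all the acid is converted to C6H5COO-; total volume = 0.01728 + 0.01151 = 0.02879 L, so [C6H5COO-] = 0.002246/0.02879 = 0.07802 M.
Kb = Kw/Ka = 1.0e-14 / 6.3 x 10^-5 = 1.59e-10.
[OH^-] = sqrt(Kb x [C6H5COO-]) = sqrt(1.59e-10 x 0.07802) = 3.52e-6 M.
pOH = 5.45, so pH = 14.00 - 5.45 = 8.55.

8.55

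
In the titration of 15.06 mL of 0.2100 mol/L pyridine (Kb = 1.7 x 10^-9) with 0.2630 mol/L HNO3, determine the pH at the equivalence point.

n(C5H5N) = 0.2100 x 0.01506 = 0.003163 mol; V(HNO3) at equivalence = 0.003163/0.2630 = 0.01203 L.
At equivalence the base is fully converted to C5H5NH+; total volume = 0.02709 L, so [C5H5NH+] = 0.003163/0.02709 = 0.1168 M.
Ka(C5H5NH+) = Kw/Kb = 1.0e-14 / 1.7 x 10^-9 = 5.88e-6.
[H^+] = sqrt(Ka x [C5H5NH+]) = sqrt(5.88e-6 x 0.1168) = 0.000829 M.
pH = -log(0.000829) = 3.08.

3.08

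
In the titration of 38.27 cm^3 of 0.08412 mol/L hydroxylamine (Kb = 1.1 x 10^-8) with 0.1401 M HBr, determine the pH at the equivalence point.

n(NH2OH) = 0.08412 x 0.03827 = 0.003219 mol; V(HBr) at equivalence = 0.003219/0.1401 = 0.02298 L.
At equivalence the base is fully converted to NH3OH+; total volume = 0.06125 L, so [NH3OH+] = 0.003219/0.06125 = 0.05256 M.
Ka(NH3OH+) = Kw/Kb = 1.0e-14 / 1.1 x 10^-8 = 9.09e-7.
[H^+] = sqrt(Ka x [NH3OH+]) = sqrt(9.09e-7 x 0.05256) = 0.000219 M.
pH = -log(0.000219) = 3.66.

3.66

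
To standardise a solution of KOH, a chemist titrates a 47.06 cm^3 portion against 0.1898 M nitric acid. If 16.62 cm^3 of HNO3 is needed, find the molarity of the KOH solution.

0.0670 M

n(HNO3) delivered = 0.1898 x 0.01662 = 0.003154 mol.
For a 1:1 reaction, n(KOH) = 0.003154 mol.
[KOH] = 0.003154 mol / 0.04706 L = 0.0670 M.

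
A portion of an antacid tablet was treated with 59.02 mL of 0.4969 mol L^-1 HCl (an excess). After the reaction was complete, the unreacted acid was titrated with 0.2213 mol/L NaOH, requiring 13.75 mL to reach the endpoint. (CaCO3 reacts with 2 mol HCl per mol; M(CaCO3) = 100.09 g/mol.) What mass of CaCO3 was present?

Total n(HCl) added = 0.4969 x 0.05902 = 0.02933 mol.
n(NaOH) used = 0.2213 x 0.01375 = 0.003043 mol, which equals the excess n(HCl).
So n(HCl) consumed by the sample = 0.02933 - 0.003043 = 0.02628 mol.
n(CaCO3) = 0.02628 / 2 = 0.01314 mol.
mass = 0.01314 mol x 100.09 g/mol = 1.32 g.

1.32 g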